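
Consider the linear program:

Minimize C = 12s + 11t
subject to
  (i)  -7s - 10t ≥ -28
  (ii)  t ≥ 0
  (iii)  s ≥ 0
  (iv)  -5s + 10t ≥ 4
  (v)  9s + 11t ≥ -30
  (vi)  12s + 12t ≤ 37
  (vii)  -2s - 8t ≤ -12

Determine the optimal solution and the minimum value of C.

Extreme points and C = 12s + 11t:
  (0, 14/5) → C = 154/5
  (17/18, 77/36) → C = 1255/36
  (0, 3/2) → C = 33/2
  (161/90, 233/180) → C = 6427/180
  (22/15, 17/15) → C = 451/15

At the optimal vertex, s = 0 and -2s - 8t = -12.
Solving simultaneously gives s = 0, t = 3/2.

s = 0, t = 3/2, minimum C = 33/2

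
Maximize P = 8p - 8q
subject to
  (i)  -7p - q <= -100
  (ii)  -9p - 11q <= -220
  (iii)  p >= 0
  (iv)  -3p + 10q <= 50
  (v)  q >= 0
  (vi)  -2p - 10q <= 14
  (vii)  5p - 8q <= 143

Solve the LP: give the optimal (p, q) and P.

Feasible corners and P = 8p - 8q:
  (550/41, 370/41) → P = 1440/41
  (220/9, 0) → P = 1760/9
  (915/13, 679/26) → P = 4604/13
  (143/5, 0) → P = 1144/5

p = 915/13, q = 679/26, maximum P = 4604/13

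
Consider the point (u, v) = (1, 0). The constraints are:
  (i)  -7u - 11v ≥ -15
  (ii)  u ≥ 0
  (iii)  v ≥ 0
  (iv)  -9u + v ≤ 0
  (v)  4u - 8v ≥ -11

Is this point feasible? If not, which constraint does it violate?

(i): -7 ≥ -15 ✓
(ii): 1 ≥ 0 ✓
(iii): 0 ≥ 0 ✓
(iv): -9 ≤ 0 ✓
(v): 4 ≥ -11 ✓

feasible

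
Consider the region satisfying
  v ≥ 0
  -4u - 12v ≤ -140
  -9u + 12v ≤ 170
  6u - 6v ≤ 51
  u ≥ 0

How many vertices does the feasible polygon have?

The feasible vertices (each the meet of two boundaries and inside every other half-plane) are:
  (121/8, 53/8)
  (0, 35/3)
  (272/3, 493/6)
  (0, 85/6)

4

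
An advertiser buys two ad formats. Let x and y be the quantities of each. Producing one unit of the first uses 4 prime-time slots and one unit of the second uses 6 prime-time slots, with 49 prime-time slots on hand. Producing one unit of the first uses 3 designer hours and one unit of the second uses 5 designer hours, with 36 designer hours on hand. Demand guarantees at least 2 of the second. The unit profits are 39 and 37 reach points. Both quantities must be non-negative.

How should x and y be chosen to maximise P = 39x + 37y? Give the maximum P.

x = 26/3, y = 2, maximum P = 412

Corner points and P = 39x + 37y:
  (0, 36/5) → P = 1332/5
  (0, 2) → P = 74
  (26/3, 2) → P = 412

At the optimal vertex, 3x + 5y = 36 and y = 2.
Solving simultaneously gives x = 26/3, y = 2.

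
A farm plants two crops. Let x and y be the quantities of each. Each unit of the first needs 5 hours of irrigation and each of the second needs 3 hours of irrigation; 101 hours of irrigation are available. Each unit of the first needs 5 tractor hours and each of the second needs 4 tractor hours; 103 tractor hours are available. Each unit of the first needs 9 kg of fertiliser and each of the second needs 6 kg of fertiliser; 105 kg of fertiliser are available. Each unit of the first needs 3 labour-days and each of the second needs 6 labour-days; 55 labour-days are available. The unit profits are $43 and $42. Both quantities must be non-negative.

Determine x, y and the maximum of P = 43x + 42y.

x = 25/3, y = 5, maximum P = 1705/3

The optimum lies where 9x + 6y = 105 and 3x + 6y = 55.
Solving simultaneously gives x = 25/3, y = 5.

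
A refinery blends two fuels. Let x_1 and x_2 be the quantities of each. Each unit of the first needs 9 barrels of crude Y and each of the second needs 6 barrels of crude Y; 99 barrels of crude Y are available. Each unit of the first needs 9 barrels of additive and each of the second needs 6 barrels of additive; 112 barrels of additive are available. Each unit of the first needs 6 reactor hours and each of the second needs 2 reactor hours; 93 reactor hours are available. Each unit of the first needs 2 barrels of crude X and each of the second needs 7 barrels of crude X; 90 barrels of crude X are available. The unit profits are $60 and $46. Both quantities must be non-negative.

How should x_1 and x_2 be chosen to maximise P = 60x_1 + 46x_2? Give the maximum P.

x_1 = 3, x_2 = 12, maximum P = 732

Vertices and P = 60x_1 + 46x_2:
  (0, 0) → P = 0
  (0, 90/7) → P = 4140/7
  (11, 0) → P = 660
  (3, 12) → P = 732

The optimum lies where 9x_1 + 6x_2 = 99 and 2x_1 + 7x_2 = 90.
Solving simultaneously gives x_1 = 3, x_2 = 12.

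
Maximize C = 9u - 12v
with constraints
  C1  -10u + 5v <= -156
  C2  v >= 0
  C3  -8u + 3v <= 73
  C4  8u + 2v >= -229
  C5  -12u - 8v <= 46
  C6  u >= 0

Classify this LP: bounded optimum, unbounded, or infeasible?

unbounded

From the feasible point (78/5, 0), moving in the direction (1, 0) keeps every constraint satisfied while C increases without bound.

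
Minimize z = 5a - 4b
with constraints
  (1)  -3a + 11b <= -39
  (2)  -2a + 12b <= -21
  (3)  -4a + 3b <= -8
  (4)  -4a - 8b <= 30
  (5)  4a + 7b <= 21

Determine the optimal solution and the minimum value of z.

a = -9/34, b = -123/34, minimum z = 447/34

Corner points and z = 5a - 4b:
  (-9/34, -123/34) → z = 447/34
  (504/65, -93/65) → z = 2892/65
  (189/2, -51) → z = 1353/2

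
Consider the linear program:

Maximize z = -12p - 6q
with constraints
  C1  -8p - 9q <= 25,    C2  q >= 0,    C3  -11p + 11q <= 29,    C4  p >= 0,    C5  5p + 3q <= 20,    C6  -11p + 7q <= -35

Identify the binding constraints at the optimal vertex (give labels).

C2 and C6

Vertices and z = -12p - 6q:
  (4, 0) → z = -48
  (35/11, 0) → z = -420/11
  (245/68, 45/68) → z = -1605/34

The maximum is at (35/11, 0). Substituting into each constraint, equality holds for C2 and C6; the remaining constraints have slack.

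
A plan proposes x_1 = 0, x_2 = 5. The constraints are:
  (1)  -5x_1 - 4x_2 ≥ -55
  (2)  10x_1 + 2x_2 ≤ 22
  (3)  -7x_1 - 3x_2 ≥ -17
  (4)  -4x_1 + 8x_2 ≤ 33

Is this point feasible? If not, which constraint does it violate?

not feasible — violates (4)

Constraint (4): -4x_1 + 8x_2 = 40, which is not ≤ 33. All other constraints are satisfied.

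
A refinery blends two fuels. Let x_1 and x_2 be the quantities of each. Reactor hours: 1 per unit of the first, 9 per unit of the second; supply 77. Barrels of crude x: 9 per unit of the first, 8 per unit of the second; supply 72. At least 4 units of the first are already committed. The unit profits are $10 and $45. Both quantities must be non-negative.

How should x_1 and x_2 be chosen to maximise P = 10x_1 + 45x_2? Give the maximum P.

Feasible corners and P = 10x_1 + 45x_2:
  (8, 0) → P = 80
  (4, 0) → P = 40
  (4, 9/2) → P = 485/2

At the optimal vertex, 9x_1 + 8x_2 = 72 and x_1 = 4.
Solving simultaneously gives x_1 = 4, x_2 = 9/2.

x_1 = 4, x_2 = 9/2, maximum P = 485/2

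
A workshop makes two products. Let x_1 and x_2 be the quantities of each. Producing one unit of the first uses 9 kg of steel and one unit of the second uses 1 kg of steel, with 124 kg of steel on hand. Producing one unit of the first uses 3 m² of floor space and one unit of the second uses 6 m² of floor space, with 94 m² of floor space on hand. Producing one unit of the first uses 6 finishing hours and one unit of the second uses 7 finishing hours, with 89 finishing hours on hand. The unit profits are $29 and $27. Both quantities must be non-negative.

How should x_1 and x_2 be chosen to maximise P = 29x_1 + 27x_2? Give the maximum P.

x_1 = 41/3, x_2 = 1, maximum P = 1270/3

Vertices and P = 29x_1 + 27x_2:
  (0, 0) → P = 0
  (0, 89/7) → P = 2403/7
  (124/9, 0) → P = 3596/9
  (41/3, 1) → P = 1270/3

The binding constraints are 9x_1 + x_2 = 124 and 6x_1 + 7x_2 = 89.
Solving simultaneously gives x_1 = 41/3, x_2 = 1.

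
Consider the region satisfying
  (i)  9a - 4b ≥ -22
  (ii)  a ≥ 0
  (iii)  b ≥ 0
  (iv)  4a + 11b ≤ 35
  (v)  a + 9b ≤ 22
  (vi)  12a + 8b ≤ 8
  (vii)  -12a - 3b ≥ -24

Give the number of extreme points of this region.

Of the 21 pairwise boundary intersections, those satisfying every inequality are:
  (0, 0)
  (0, 1)
  (2/3, 0)

3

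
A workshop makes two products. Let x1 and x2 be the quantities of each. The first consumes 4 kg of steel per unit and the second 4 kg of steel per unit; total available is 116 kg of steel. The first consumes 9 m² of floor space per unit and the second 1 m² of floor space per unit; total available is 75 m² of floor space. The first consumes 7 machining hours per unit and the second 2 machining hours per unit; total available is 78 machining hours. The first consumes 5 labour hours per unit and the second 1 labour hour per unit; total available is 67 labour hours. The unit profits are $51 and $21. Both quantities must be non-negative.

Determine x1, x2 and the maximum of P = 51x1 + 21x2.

x1 = 4, x2 = 25, maximum P = 729

Vertices and P = 51x1 + 21x2:
  (0, 0) → P = 0
  (0, 29) → P = 609
  (25/3, 0) → P = 425
  (4, 25) → P = 729
  (72/11, 177/11) → P = 7389/11

The binding constraints are 4x1 + 4x2 = 116 and 7x1 + 2x2 = 78.
Solving simultaneously gives x1 = 4, x2 = 25.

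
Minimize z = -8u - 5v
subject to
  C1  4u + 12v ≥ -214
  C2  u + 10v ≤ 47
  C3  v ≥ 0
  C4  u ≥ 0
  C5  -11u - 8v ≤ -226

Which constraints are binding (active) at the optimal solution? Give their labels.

Feasible corners and z = -8u - 5v:
  (47, 0) → z = -376
  (314/17, 97/34) → z = -5509/34
  (226/11, 0) → z = -1808/11

The minimum is at (47, 0). Substituting into each constraint, equality holds for C2 and C3; the remaining constraints have slack.

C2 and C3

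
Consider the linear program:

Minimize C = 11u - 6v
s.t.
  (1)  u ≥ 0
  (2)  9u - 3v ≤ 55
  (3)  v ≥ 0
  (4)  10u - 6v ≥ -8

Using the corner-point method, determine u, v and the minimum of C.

u = 0, v = 4/3, minimum C = -8

Extreme points and C = 11u - 6v:
  (0, 0) → C = 0
  (0, 4/3) → C = -8
  (55/9, 0) → C = 605/9
  (59/4, 311/12) → C = 27/4

At the optimal vertex, u = 0 and 10u - 6v = -8.
Solving simultaneously gives u = 0, v = 4/3.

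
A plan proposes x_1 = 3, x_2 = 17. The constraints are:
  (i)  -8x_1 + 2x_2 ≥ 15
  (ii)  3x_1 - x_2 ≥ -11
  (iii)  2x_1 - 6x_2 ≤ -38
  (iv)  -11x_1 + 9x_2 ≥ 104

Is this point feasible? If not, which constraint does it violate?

not feasible — violates (i)

Constraint (i): -8x_1 + 2x_2 = 10, which is not ≥ 15. All other constraints are satisfied.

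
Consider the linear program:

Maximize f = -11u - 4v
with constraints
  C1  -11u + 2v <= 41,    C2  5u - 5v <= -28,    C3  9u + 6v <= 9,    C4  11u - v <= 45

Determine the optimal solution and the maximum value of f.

u = -149/45, v = 103/45, maximum f = 409/15

The optimum lies where -11u + 2v = 41 and 5u - 5v = -28.
Solving simultaneously gives u = -149/45, v = 103/45.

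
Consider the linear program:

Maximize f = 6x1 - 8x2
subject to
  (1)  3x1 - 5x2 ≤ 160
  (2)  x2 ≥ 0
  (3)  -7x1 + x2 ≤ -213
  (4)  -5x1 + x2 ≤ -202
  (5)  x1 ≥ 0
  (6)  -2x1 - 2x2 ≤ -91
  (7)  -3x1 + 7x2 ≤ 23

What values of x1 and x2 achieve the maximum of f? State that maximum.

Corner points and f = 6x1 - 8x2:
  (160/3, 0) → f = 320
  (1235/6, 183/2) → f = 503
  (91/2, 0) → f = 273
  (165/4, 17/4) → f = 427/2
  (1437/32, 721/32) → f = 1427/16

At the optimal vertex, 3x1 - 5x2 = 160 and -3x1 + 7x2 = 23.
Solving simultaneously gives x1 = 1235/6, x2 = 183/2.

x1 = 1235/6, x2 = 183/2, maximum f = 503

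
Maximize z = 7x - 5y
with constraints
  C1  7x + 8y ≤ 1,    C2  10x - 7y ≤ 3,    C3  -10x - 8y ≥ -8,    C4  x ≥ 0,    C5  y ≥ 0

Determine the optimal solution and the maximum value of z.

x = 1/7, y = 0, maximum z = 1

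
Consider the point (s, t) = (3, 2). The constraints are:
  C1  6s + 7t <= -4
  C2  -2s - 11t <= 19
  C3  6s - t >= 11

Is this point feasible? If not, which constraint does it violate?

Constraint C1: 6s + 7t = 32, which is not ≤ -4. All other constraints are satisfied.

not feasible — violates C1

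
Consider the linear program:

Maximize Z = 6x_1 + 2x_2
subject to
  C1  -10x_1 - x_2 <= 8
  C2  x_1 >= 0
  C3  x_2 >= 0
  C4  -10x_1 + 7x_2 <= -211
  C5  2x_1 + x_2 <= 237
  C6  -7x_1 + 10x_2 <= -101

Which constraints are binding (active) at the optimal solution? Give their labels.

Corner points and Z = 6x_1 + 2x_2:
  (211/10, 0) → Z = 633/5
  (237/2, 0) → Z = 711
  (1403/51, 467/51) → Z = 9352/51
  (2471/27, 1457/27) → Z = 17740/27

The maximum is at (237/2, 0). Substituting into each constraint, equality holds for C3 and C5; the remaining constraints have slack.

C3 and C5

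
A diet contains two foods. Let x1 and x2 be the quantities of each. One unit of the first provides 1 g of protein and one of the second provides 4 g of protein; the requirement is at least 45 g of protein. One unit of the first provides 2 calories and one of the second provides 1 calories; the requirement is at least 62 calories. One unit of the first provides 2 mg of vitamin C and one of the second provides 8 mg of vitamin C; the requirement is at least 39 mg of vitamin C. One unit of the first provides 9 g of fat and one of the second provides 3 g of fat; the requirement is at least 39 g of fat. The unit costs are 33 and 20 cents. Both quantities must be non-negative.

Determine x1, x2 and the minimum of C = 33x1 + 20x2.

Vertices and C = 33x1 + 20x2:
  (0, 62) → C = 1240
  (45, 0) → C = 1485
  (29, 4) → C = 1037
The feasible region is unbounded (it extends along (0, 1), (1, 0)), but C strictly increases along every unbounded feasible direction, so there is no improving ray and the minimum is attained at a vertex.

The optimum lies where x1 + 4x2 = 45 and 2x1 + x2 = 62.
Solving simultaneously gives x1 = 29, x2 = 4.

x1 = 29, x2 = 4, minimum C = 1037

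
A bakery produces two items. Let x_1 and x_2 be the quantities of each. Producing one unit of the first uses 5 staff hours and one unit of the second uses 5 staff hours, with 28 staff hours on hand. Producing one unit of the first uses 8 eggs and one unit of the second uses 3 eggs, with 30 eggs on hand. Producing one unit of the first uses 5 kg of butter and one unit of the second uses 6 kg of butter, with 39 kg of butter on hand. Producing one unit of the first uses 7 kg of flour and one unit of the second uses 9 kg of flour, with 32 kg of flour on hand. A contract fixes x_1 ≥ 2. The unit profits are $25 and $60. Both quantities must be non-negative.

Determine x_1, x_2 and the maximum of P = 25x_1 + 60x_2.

Extreme points and P = 25x_1 + 60x_2:
  (15/4, 0) → P = 375/4
  (2, 0) → P = 50
  (58/17, 46/51) → P = 2370/17
  (2, 2) → P = 170

The binding constraints are 7x_1 + 9x_2 = 32 and x_1 = 2.
Solving simultaneously gives x_1 = 2, x_2 = 2.

x_1 = 2, x_2 = 2, maximum P = 170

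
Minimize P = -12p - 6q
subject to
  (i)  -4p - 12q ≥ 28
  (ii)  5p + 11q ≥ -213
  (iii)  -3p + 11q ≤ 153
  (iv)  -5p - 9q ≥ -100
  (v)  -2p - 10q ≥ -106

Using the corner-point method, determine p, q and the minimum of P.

The binding constraints are 5p + 11q = -213 and -5p - 9q = -100.
Solving simultaneously gives p = 3017/10, q = -313/2.

p = 3017/10, q = -313/2, minimum P = -13407/5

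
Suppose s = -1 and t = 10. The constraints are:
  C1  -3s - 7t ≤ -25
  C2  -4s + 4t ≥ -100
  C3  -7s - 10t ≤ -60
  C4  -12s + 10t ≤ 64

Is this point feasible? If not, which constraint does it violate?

Constraint C4: -12s + 10t = 112, which is not ≤ 64. All other constraints are satisfied.

not feasible — violates C4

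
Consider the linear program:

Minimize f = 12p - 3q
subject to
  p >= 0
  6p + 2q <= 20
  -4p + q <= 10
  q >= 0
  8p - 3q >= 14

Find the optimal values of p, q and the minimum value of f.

Vertices and f = 12p - 3q:
  (10/3, 0) → f = 40
  (44/17, 38/17) → f = 414/17
  (7/4, 0) → f = 21

At the optimal vertex, q = 0 and 8p - 3q = 14.
Solving simultaneously gives p = 7/4, q = 0.

p = 7/4, q = 0, minimum f = 21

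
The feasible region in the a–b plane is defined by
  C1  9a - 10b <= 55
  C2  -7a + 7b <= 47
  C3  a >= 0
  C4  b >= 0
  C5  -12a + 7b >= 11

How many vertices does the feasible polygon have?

Intersecting each pair of boundary lines and keeping only the points that satisfy every inequality leaves:
  (0, 47/7)
  (36/5, 487/35)
  (0, 11/7)

3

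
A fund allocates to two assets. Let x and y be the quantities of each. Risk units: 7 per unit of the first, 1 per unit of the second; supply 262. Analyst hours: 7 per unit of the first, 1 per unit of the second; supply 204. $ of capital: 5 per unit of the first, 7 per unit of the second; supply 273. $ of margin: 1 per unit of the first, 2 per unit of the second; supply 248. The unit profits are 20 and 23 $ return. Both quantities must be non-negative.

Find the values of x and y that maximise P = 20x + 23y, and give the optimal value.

x = 105/4, y = 81/4, maximum P = 3963/4

Corner points and P = 20x + 23y:
  (0, 0) → P = 0
  (0, 39) → P = 897
  (204/7, 0) → P = 4080/7
  (105/4, 81/4) → P = 3963/4

The optimum lies where 7x + y = 204 and 5x + 7y = 273.
Solving simultaneously gives x = 105/4, y = 81/4.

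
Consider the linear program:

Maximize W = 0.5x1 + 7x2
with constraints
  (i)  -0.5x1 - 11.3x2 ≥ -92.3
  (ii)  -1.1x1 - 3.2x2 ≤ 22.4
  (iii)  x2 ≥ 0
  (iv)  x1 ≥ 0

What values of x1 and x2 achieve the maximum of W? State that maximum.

Feasible corners and W = 0.5x1 + 7x2:
  (923/5, 0) → W = 923/10
  (0, 923/113) → W = 6461/113
  (0, 0) → W = 0

The optimum lies where -0.5x1 - 11.3x2 = -92.3 and x2 = 0.
Solving simultaneously gives x1 = 923/5, x2 = 0.

x1 = 184.6, x2 = 0, maximum W = 92.3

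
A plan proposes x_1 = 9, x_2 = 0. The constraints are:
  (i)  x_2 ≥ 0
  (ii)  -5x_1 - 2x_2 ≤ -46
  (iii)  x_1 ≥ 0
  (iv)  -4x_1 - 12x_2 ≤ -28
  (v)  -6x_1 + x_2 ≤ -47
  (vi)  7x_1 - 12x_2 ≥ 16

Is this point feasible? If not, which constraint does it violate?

not feasible — violates (ii)

Constraint (ii): -5x_1 - 2x_2 = -45, which is not ≤ -46. All other constraints are satisfied.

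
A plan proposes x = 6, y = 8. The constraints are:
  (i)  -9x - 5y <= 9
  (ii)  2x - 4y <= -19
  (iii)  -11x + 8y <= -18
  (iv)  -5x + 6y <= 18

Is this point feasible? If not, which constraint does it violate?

Constraint (iii): -11x + 8y = -2, which is not ≤ -18. All other constraints are satisfied.

not feasible — violates (iii)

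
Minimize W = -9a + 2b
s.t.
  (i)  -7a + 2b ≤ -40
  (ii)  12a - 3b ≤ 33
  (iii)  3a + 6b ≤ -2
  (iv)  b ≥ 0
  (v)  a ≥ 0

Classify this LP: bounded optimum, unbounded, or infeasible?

infeasible

The boundaries b = 0 and a = 0 meet at (0, 0), but that point violates -7a + 2b ≤ -40. Every candidate vertex is excluded by some other constraint, so the feasible region is empty.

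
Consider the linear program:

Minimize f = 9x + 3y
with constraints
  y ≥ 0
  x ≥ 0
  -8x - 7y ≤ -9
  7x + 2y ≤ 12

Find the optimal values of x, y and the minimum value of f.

Vertices and f = 9x + 3y:
  (9/8, 0) → f = 81/8
  (12/7, 0) → f = 108/7
  (0, 9/7) → f = 27/7
  (0, 6) → f = 18

x = 0, y = 9/7, minimum f = 27/7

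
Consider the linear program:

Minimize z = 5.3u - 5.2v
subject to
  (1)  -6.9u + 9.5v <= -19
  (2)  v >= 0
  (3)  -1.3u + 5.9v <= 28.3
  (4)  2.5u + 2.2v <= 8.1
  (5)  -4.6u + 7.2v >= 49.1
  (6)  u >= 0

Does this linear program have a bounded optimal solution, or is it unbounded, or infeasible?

infeasible

The boundaries -6.9u + 9.5v = -19 and v = 0 meet at (190/69, 0), but that point violates -4.6u + 7.2v ≥ 49.1. Every candidate vertex is excluded by some other constraint, so the feasible region is empty.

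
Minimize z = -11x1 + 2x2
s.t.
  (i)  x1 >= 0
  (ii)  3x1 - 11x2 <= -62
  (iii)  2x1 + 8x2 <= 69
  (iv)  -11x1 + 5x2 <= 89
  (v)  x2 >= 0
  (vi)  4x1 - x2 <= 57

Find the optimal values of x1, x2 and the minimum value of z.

x1 = 263/46, x2 = 331/46, minimum z = -97/2

Extreme points and z = -11x1 + 2x2:
  (0, 62/11) → z = 124/11
  (0, 69/8) → z = 69/4
  (263/46, 331/46) → z = -97/2

At the optimal vertex, 3x1 - 11x2 = -62 and 2x1 + 8x2 = 69.
Solving simultaneously gives x1 = 263/46, x2 = 331/46.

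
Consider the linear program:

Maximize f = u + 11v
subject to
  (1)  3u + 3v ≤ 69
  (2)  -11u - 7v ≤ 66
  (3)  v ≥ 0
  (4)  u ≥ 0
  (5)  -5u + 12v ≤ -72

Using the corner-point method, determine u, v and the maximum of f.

u = 348/17, v = 43/17, maximum f = 821/17

Vertices and f = u + 11v:
  (23, 0) → f = 23
  (348/17, 43/17) → f = 821/17
  (72/5, 0) → f = 72/5

The binding constraints are 3u + 3v = 69 and -5u + 12v = -72.
Solving simultaneously gives u = 348/17, v = 43/17.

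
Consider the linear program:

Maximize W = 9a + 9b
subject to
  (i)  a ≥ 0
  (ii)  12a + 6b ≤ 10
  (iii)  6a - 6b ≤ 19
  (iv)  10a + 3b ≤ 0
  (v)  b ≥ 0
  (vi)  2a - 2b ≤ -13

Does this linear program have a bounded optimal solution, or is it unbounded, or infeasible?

The boundaries a = 0 and 10a + 3b = 0 meet at (0, 0), but that point violates 2a - 2b ≤ -13. Every candidate vertex is excluded by some other constraint, so the feasible region is empty.

infeasible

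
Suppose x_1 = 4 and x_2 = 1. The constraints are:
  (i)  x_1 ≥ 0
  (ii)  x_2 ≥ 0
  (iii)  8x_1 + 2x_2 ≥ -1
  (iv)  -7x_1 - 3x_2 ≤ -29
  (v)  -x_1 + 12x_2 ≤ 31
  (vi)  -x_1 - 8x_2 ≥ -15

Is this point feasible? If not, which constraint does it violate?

(i): 4 ≥ 0 ✓
(ii): 1 ≥ 0 ✓
(iii): 34 ≥ -1 ✓
(iv): -31 ≤ -29 ✓
(v): 8 ≤ 31 ✓
(vi): -12 ≥ -15 ✓

feasible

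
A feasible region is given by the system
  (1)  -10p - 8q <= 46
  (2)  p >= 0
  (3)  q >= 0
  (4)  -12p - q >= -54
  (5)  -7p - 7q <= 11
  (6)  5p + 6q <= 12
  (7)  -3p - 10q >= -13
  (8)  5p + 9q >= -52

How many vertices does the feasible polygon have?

4

Pairwise boundary intersections that survive every other constraint:
  (0, 0)
  (0, 13/10)
  (12/5, 0)
  (21/16, 29/32)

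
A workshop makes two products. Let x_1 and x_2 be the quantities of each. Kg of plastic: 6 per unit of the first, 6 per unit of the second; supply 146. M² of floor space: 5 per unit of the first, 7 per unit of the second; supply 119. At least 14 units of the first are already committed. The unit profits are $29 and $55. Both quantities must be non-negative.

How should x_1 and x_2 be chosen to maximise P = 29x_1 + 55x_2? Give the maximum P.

Vertices and P = 29x_1 + 55x_2:
  (119/5, 0) → P = 3451/5
  (14, 0) → P = 406
  (14, 7) → P = 791

At the optimal vertex, 5x_1 + 7x_2 = 119 and x_1 = 14.
Solving simultaneously gives x_1 = 14, x_2 = 7.

x_1 = 14, x_2 = 7, maximum P = 791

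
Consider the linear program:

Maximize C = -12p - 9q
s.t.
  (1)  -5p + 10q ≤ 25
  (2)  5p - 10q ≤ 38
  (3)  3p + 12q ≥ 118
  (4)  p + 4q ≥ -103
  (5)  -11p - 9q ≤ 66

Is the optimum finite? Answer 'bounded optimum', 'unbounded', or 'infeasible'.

Corner points and C = -12p - 9q:
  (88/9, 133/18) → C = -1103/6
  (818/45, 238/45) → C = -3986/15
The feasible region has finitely many vertices and no improving ray; the maximum is -1103/6 at (88/9, 133/18).

bounded optimum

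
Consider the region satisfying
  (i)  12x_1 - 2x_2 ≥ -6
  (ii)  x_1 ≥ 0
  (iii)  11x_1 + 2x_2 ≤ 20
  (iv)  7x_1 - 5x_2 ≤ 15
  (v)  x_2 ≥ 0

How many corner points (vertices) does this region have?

Of the 10 pairwise boundary intersections, those satisfying every inequality are:
  (0, 3)
  (14/23, 153/23)
  (0, 0)
  (20/11, 0)

4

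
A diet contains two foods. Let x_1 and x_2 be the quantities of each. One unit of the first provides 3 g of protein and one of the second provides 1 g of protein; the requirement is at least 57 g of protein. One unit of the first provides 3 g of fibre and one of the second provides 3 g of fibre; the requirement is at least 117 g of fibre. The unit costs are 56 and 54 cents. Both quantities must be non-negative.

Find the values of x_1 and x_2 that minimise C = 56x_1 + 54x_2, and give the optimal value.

x_1 = 9, x_2 = 30, minimum C = 2124

Extreme points and C = 56x_1 + 54x_2:
  (0, 57) → C = 3078
  (39, 0) → C = 2184
  (9, 30) → C = 2124
The feasible region is unbounded (it extends along (0, 1), (1, 0)), but C strictly increases along every unbounded feasible direction, so there is no improving ray and the minimum is attained at a vertex.

The optimum lies where 3x_1 + x_2 = 57 and 3x_1 + 3x_2 = 117.
Solving simultaneously gives x_1 = 9, x_2 = 30.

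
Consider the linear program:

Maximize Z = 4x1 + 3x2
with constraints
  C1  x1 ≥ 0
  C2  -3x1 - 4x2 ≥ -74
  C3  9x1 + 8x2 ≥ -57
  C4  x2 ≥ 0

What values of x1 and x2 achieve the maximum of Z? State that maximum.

x1 = 74/3, x2 = 0, maximum Z = 296/3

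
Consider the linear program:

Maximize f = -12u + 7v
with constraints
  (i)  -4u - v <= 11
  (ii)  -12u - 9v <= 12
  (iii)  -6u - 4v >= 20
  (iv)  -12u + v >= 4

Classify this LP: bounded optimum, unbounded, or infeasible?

infeasible

The boundaries -4u - v = 11 and -12u - 9v = 12 meet at (-29/8, 7/2), but that point violates -6u - 4v ≥ 20. Every candidate vertex is excluded by some other constraint, so the feasible region is empty.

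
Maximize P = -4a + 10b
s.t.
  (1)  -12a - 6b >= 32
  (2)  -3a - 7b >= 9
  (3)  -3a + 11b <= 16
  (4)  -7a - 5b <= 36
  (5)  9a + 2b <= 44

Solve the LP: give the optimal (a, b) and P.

Corner points and P = -4a + 10b:
  (-85/33, -2/11) → P = 280/33
  (28/9, -104/9) → P = -128
  (-211/54, 7/18) → P = 527/27
  (-119/23, 1/23) → P = 486/23

a = -119/23, b = 1/23, maximum P = 486/23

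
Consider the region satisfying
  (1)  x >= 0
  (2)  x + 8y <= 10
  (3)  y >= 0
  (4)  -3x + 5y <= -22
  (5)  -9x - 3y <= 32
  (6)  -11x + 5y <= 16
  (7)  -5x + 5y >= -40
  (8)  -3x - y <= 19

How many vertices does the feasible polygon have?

4

Of the 27 pairwise boundary intersections, those satisfying every inequality are:
  (226/29, 8/29)
  (74/9, 2/9)
  (22/3, 0)
  (8, 0)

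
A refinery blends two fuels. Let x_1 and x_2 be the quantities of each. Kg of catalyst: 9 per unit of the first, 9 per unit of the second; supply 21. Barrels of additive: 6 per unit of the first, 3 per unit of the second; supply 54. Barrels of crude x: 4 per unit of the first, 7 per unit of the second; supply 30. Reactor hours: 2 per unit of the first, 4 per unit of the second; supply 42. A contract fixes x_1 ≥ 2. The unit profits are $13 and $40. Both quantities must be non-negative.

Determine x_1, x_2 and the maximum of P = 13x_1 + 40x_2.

x_1 = 2, x_2 = 1/3, maximum P = 118/3

Corner points and P = 13x_1 + 40x_2:
  (7/3, 0) → P = 91/3
  (2, 0) → P = 26
  (2, 1/3) → P = 118/3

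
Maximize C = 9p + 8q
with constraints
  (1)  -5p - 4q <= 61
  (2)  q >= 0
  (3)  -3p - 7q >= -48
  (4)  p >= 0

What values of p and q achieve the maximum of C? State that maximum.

Extreme points and C = 9p + 8q:
  (16, 0) → C = 144
  (0, 0) → C = 0
  (0, 48/7) → C = 384/7

At the optimal vertex, q = 0 and -3p - 7q = -48.
Solving simultaneously gives p = 16, q = 0.

p = 16, q = 0, maximum C = 144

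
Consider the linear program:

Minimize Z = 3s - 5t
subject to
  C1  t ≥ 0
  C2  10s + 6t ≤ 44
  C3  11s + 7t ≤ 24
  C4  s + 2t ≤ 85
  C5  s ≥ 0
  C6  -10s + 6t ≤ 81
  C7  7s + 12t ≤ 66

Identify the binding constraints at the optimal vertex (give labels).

Corner points and Z = 3s - 5t:
  (24/11, 0) → Z = 72/11
  (0, 0) → Z = 0
  (0, 24/7) → Z = -120/7

The minimum is at (0, 24/7). Substituting into each constraint, equality holds for C3 and C5; the remaining constraints have slack.

C3 and C5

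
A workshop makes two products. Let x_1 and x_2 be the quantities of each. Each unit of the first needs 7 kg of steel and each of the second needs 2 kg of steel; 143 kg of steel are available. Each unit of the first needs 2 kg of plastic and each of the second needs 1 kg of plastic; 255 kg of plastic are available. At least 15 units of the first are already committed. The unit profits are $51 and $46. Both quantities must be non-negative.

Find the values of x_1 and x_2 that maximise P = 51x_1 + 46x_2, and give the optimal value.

Corner points and P = 51x_1 + 46x_2:
  (143/7, 0) → P = 7293/7
  (15, 0) → P = 765
  (15, 19) → P = 1639

x_1 = 15, x_2 = 19, maximum P = 1639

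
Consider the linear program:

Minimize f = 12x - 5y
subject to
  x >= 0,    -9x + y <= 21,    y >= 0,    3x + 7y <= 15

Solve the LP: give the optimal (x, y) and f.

x = 0, y = 15/7, minimum f = -75/7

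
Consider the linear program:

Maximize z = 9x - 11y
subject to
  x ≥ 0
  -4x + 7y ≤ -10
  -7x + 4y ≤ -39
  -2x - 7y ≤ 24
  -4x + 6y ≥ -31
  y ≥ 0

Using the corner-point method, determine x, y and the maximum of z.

x = 157/4, y = 21, maximum z = 489/4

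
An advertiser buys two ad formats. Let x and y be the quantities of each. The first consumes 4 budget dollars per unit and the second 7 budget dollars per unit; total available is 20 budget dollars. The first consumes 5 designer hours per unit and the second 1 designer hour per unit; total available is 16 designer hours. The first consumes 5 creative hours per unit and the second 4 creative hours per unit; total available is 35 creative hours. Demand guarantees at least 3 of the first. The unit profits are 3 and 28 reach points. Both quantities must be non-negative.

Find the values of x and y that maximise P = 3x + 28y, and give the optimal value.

x = 3, y = 1, maximum P = 37

At the optimal vertex, 5x + y = 16 and x = 3.
Solving simultaneously gives x = 3, y = 1.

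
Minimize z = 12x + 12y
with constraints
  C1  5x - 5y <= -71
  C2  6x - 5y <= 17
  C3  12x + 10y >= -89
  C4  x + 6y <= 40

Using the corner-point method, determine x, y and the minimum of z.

Feasible corners and z = 12x + 12y:
  (-21/2, 37/10) → z = -408/5
  (-226/35, 271/35) → z = 108/7
  (-467/31, 569/62) → z = -2190/31

x = -21/2, y = 37/10, minimum z = -408/5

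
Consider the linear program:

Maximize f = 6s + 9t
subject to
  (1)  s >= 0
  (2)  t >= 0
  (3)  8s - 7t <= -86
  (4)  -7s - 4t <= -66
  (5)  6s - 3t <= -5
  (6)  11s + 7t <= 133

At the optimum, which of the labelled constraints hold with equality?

(1) and (6)

Vertices and f = 6s + 9t:
  (0, 33/2) → f = 297/2
  (0, 19) → f = 171
  (118/81, 1130/81) → f = 3626/27
  (47/19, 2010/133) → f = 1056/7

The maximum is at (0, 19). Substituting into each constraint, equality holds for (1) and (6); the remaining constraints have slack.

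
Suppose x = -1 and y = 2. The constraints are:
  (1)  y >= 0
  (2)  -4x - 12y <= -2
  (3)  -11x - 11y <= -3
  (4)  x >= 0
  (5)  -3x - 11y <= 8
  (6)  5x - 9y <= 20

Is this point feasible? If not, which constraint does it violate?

Constraint (4): x = -1, which is not ≥ 0. All other constraints are satisfied.

not feasible — violates (4)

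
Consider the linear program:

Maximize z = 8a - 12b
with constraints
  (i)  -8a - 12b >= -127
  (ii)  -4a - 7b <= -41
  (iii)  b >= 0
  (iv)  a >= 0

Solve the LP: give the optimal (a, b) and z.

Corner points and z = 8a - 12b:
  (127/8, 0) → z = 127
  (0, 127/12) → z = -127
  (41/4, 0) → z = 82
  (0, 41/7) → z = -492/7

At the optimal vertex, -8a - 12b = -127 and b = 0.
Solving simultaneously gives a = 127/8, b = 0.

a = 127/8, b = 0, maximum z = 127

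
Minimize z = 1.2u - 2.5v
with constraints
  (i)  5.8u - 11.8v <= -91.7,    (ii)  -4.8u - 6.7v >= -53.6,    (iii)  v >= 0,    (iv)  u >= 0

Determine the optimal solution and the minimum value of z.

u = 0, v = 8, minimum z = -20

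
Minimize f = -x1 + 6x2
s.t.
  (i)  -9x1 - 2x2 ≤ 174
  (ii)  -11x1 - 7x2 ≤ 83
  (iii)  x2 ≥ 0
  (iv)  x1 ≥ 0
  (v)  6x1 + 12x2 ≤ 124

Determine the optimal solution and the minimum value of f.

x1 = 62/3, x2 = 0, minimum f = -62/3

Corner points and f = -x1 + 6x2:
  (0, 0) → f = 0
  (62/3, 0) → f = -62/3
  (0, 31/3) → f = 62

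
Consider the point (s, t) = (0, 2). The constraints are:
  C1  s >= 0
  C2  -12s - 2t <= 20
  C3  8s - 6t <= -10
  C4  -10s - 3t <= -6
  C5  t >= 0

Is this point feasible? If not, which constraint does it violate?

C1: 0 ≥ 0 ✓
C2: -4 ≤ 20 ✓
C3: -12 ≤ -10 ✓
C4: -6 ≤ -6 ✓
C5: 2 ≥ 0 ✓

feasible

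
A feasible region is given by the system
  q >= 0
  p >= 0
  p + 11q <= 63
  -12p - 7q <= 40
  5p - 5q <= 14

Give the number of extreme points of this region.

Pairwise boundary intersections that survive every other constraint:
  (0, 0)
  (14/5, 0)
  (0, 63/11)
  (469/60, 301/60)

4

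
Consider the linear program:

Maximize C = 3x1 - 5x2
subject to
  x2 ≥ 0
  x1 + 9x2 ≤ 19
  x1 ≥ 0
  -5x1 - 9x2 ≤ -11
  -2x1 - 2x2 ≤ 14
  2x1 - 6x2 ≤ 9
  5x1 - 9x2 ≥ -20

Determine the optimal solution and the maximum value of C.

x1 = 65/8, x2 = 29/24, maximum C = 55/3

Corner points and C = 3x1 - 5x2:
  (11/5, 0) → C = 33/5
  (9/2, 0) → C = 27/2
  (0, 19/9) → C = -95/9
  (65/8, 29/24) → C = 55/3
  (0, 11/9) → C = -55/9

At the optimal vertex, x1 + 9x2 = 19 and 2x1 - 6x2 = 9.
Solving simultaneously gives x1 = 65/8, x2 = 29/24.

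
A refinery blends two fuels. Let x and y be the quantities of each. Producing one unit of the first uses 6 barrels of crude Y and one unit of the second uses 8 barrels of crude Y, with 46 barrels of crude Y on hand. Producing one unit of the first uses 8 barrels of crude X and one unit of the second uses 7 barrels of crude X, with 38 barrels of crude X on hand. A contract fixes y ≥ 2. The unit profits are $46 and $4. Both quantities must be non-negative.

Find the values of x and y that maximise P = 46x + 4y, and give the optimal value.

Corner points and P = 46x + 4y:
  (0, 38/7) → P = 152/7
  (0, 2) → P = 8
  (3, 2) → P = 146

The optimum lies where 8x + 7y = 38 and y = 2.
Solving simultaneously gives x = 3, y = 2.

x = 3, y = 2, maximum P = 146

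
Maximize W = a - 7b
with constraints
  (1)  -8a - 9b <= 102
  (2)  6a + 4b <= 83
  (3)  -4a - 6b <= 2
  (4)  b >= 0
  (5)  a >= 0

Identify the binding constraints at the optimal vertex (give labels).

(2) and (4)

Extreme points and W = a - 7b:
  (83/6, 0) → W = 83/6
  (0, 83/4) → W = -581/4
  (0, 0) → W = 0

The maximum is at (83/6, 0). Substituting into each constraint, equality holds for (2) and (4); the remaining constraints have slack.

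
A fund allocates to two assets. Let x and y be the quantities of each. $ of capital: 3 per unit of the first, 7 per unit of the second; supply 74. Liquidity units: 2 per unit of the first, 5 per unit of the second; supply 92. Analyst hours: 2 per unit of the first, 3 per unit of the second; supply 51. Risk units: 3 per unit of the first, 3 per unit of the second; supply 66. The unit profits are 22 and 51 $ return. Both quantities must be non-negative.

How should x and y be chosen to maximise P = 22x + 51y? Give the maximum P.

Corner points and P = 22x + 51y:
  (0, 0) → P = 0
  (0, 74/7) → P = 3774/7
  (22, 0) → P = 484
  (20, 2) → P = 542

x = 20, y = 2, maximum P = 542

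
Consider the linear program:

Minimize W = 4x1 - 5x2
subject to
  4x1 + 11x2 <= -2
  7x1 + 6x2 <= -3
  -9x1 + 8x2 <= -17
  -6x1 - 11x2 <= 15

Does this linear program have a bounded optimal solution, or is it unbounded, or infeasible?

bounded optimum

Vertices and W = 4x1 - 5x2:
  (39/55, -73/55) → W = 521/55
  (57/41, -87/41) → W = 663/41
  (67/147, -79/49) → W = 1453/147
The feasible region has finitely many vertices and no improving ray; the minimum is 521/55 at (39/55, -73/55).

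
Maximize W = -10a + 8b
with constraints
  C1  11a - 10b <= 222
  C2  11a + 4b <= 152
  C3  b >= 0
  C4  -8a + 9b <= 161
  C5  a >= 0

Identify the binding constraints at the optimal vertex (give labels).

Vertices and W = -10a + 8b:
  (152/11, 0) → W = -1520/11
  (724/131, 2987/131) → W = 16656/131
  (0, 0) → W = 0
  (0, 161/9) → W = 1288/9

The maximum is at (0, 161/9). Substituting into each constraint, equality holds for C4 and C5; the remaining constraints have slack.

C4 and C5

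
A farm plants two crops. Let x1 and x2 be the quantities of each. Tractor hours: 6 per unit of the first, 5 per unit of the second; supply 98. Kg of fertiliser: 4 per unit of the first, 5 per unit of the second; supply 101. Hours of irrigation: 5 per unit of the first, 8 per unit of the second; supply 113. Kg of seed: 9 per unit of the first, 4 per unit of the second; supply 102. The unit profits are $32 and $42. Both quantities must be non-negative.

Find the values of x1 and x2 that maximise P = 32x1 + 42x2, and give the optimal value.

Corner points and P = 32x1 + 42x2:
  (0, 0) → P = 0
  (0, 113/8) → P = 2373/4
  (34/3, 0) → P = 1088/3
  (7, 39/4) → P = 1267/2

The optimum lies where 5x1 + 8x2 = 113 and 9x1 + 4x2 = 102.
Solving simultaneously gives x1 = 7, x2 = 39/4.

x1 = 7, x2 = 39/4, maximum P = 1267/2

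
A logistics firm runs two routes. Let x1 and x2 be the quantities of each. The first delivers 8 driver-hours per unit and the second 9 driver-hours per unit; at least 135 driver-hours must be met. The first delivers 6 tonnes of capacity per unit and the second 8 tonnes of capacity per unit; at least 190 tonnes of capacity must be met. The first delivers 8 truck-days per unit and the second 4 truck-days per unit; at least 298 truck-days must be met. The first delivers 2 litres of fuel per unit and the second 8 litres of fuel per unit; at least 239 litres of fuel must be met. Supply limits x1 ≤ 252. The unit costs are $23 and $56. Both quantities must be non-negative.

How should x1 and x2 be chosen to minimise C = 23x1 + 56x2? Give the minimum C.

x1 = 51/2, x2 = 47/2, minimum C = 3805/2

The feasible region is unbounded (it extends along (0, 1)), but C strictly increases along every unbounded feasible direction, so there is no improving ray and the minimum is attained at a vertex.

The binding constraints are 8x1 + 4x2 = 298 and 2x1 + 8x2 = 239.
Solving simultaneously gives x1 = 51/2, x2 = 47/2.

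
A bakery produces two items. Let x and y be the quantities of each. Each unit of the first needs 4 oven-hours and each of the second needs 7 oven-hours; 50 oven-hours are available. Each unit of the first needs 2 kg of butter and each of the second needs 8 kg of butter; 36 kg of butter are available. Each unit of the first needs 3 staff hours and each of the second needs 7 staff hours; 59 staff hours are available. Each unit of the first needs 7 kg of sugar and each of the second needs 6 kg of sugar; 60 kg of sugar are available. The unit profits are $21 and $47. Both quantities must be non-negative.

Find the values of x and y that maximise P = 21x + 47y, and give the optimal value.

Corner points and P = 21x + 47y:
  (0, 0) → P = 0
  (0, 9/2) → P = 423/2
  (60/7, 0) → P = 180
  (6, 3) → P = 267

The binding constraints are 2x + 8y = 36 and 7x + 6y = 60.
Solving simultaneously gives x = 6, y = 3.

x = 6, y = 3, maximum P = 267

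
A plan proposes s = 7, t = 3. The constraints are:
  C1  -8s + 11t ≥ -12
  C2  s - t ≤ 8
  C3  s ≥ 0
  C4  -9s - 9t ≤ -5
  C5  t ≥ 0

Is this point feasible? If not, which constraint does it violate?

not feasible — violates C1

Constraint C1: -8s + 11t = -23, which is not ≥ -12. All other constraints are satisfied.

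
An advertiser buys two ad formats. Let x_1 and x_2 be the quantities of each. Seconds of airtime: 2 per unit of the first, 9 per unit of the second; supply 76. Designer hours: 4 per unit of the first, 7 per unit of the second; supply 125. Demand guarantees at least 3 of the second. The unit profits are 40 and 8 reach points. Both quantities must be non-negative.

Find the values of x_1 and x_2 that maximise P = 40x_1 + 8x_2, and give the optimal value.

x_1 = 49/2, x_2 = 3, maximum P = 1004

The binding constraints are 2x_1 + 9x_2 = 76 and x_2 = 3.
Solving simultaneously gives x_1 = 49/2, x_2 = 3.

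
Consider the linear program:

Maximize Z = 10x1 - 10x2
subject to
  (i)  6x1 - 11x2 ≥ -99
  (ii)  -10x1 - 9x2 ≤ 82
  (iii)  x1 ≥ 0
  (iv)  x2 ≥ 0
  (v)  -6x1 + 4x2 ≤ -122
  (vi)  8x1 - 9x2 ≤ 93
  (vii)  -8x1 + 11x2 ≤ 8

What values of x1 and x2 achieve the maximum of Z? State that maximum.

x1 = 957/17, x2 = 675/17, maximum Z = 2820/17

Feasible corners and Z = 10x1 - 10x2:
  (957/17, 675/17) → Z = 2820/17
  (91/2, 372/11) → Z = 1285/11
  (33, 19) → Z = 140
  (687/17, 512/17) → Z = 1750/17

At the optimal vertex, 6x1 - 11x2 = -99 and 8x1 - 9x2 = 93.
Solving simultaneously gives x1 = 957/17, x2 = 675/17.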